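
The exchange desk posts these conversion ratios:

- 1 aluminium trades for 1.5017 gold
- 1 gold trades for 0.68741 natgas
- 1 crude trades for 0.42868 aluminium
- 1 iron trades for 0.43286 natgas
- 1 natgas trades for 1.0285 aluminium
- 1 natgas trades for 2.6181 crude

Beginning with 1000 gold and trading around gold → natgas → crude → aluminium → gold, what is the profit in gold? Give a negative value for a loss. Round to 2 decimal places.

158.56

1000 gold × 0.68741 = 687.41 natgas
687.41 natgas × 2.6181 = 1799.708121 crude
1799.708121 crude × 0.42868 = 771.49887731028 aluminium
771.49887731028 aluminium × 1.5017 = 1158.559864056847476 gold
Net change: 1158.559864056847476 − 1000 = 158.559864056847476 gold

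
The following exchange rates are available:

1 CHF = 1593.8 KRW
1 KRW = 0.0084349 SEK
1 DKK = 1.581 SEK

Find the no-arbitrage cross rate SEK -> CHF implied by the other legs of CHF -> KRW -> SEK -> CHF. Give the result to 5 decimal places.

Known legs of the cycle: 1593.8 × 0.0084349 = 13.44354362
For no arbitrage the full-cycle product must be 1, so the missing rate is 1 / 13.44354362 ≈ 0.0743851.

0.07439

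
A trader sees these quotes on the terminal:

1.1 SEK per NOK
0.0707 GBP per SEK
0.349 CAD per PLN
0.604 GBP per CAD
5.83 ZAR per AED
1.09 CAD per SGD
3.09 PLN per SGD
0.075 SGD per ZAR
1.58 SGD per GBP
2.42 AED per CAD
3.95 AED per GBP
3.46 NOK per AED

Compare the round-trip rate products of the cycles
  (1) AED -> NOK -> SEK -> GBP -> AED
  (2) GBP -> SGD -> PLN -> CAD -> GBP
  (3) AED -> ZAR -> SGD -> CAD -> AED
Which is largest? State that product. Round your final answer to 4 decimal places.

(1) 3.46 × 1.1 × 0.0707 × 3.95 = 1.06288
(2) 1.58 × 3.09 × 0.349 × 0.604 = 1.02915
(3) 5.83 × 0.075 × 1.09 × 2.42 = 1.15338
Highest is cycle (3) at 1.1534 (>1, arbitrage).

1.1534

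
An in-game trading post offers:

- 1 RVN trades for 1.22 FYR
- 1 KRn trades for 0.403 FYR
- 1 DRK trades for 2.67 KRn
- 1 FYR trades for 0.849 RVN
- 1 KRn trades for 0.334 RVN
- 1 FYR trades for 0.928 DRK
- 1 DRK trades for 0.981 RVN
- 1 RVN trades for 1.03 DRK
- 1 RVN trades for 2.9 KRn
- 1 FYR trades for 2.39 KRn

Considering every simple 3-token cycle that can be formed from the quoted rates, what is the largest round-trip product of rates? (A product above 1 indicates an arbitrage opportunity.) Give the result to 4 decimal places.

1.1106

DRK→RVN→FYR→DRK: 0.981 × 1.22 × 0.928 = 1.11065
DRK→KRn→FYR→DRK: 2.67 × 0.403 × 0.928 = 0.99854
FYR→RVN→KRn→FYR: 0.849 × 2.9 × 0.403 = 0.99223
FYR→KRn→RVN→FYR: 2.39 × 0.334 × 1.22 = 0.97388
DRK→KRn→RVN→DRK: 2.67 × 0.334 × 1.03 = 0.91853
Maximum is DRK→RVN→FYR→DRK at 1.1106; arbitrage exists.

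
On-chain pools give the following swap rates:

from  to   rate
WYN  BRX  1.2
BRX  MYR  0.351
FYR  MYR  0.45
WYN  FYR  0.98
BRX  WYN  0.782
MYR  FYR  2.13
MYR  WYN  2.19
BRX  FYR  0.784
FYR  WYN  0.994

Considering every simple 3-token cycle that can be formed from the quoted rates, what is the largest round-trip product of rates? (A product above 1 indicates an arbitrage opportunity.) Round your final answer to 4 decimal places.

0.9658

FYR→MYR→WYN→FYR: 0.45 × 2.19 × 0.98 = 0.96579
BRX→FYR→WYN→BRX: 0.784 × 0.994 × 1.2 = 0.93516
BRX→MYR→WYN→BRX: 0.351 × 2.19 × 1.2 = 0.92243
Maximum is FYR→MYR→WYN→FYR at 0.9658; no arbitrage — every cycle loses value.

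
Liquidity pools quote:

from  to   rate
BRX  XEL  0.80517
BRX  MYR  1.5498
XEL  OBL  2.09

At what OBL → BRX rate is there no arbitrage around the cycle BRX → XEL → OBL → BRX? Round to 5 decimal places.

0.59425

Known legs of the cycle: 0.80517 × 2.09 = 1.6828053
For no arbitrage the full-cycle product must be 1, so the missing rate is 1 / 1.6828053 ≈ 0.5942458.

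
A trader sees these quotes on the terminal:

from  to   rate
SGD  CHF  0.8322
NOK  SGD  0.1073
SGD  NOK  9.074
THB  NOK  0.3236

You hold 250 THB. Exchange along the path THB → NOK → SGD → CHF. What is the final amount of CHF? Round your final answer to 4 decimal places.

7.2240

250 THB × 0.3236 = 80.9 NOK
80.9 NOK × 0.1073 = 8.68057 SGD
8.68057 SGD × 0.8322 = 7.223970354 CHF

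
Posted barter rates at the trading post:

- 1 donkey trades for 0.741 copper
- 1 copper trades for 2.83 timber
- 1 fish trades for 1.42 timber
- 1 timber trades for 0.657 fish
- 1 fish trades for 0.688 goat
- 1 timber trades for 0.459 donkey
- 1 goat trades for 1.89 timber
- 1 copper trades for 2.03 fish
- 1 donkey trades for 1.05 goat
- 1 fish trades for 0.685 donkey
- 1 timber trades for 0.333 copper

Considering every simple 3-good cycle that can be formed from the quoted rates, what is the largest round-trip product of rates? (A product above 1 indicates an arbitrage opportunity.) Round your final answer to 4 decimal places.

copper→fish→donkey→copper: 2.03 × 0.685 × 0.741 = 1.03040
copper→timber→donkey→copper: 2.83 × 0.459 × 0.741 = 0.96254
copper→fish→timber→copper: 2.03 × 1.42 × 0.333 = 0.95991
timber→donkey→goat→timber: 0.459 × 1.05 × 1.89 = 0.91089
fish→goat→timber→fish: 0.688 × 1.89 × 0.657 = 0.85431
Maximum is copper→fish→donkey→copper at 1.0304; arbitrage exists.

1.0304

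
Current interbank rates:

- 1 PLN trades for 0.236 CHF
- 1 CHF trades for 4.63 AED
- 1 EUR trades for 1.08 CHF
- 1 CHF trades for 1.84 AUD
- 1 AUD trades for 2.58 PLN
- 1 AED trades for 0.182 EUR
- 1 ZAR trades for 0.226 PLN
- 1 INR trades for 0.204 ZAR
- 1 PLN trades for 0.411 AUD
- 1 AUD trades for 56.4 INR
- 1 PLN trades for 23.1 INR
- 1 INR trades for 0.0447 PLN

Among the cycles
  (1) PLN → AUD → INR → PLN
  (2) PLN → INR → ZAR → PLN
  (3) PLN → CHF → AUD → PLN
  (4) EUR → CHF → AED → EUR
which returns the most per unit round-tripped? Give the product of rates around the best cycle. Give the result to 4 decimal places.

1.1203

(1) 0.411 × 56.4 × 0.0447 = 1.03616
(2) 23.1 × 0.204 × 0.226 = 1.06500
(3) 0.236 × 1.84 × 2.58 = 1.12034
(4) 1.08 × 4.63 × 0.182 = 0.91007
Highest is cycle (3) at 1.1203 (>1, arbitrage).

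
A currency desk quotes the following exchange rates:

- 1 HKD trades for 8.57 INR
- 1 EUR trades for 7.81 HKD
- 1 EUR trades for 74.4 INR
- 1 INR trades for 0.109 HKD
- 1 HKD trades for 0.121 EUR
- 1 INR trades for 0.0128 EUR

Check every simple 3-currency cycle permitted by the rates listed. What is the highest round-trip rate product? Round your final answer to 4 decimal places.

0.9813

HKD→EUR→INR→HKD: 0.121 × 74.4 × 0.109 = 0.98126
HKD→INR→EUR→HKD: 8.57 × 0.0128 × 7.81 = 0.85673
Maximum is HKD→EUR→INR→HKD at 0.9813; no arbitrage — every cycle loses value.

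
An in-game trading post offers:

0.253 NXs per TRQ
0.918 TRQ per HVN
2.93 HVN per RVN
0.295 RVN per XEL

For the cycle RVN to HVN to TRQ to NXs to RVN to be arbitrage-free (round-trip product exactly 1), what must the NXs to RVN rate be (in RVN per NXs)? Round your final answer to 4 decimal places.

1.4695

Known legs of the cycle: 2.93 × 0.918 × 0.253 = 0.68050422
For no arbitrage the full-cycle product must be 1, so the missing rate is 1 / 0.68050422 ≈ 1.469499.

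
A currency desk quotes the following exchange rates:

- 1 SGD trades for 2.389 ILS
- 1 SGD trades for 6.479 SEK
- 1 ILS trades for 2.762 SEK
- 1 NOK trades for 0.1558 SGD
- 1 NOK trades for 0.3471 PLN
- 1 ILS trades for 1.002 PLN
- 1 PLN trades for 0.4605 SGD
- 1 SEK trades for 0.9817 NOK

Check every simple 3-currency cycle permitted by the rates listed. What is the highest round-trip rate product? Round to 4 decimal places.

1.1023

ILS→PLN→SGD→ILS: 1.002 × 0.4605 × 2.389 = 1.10233
SGD→SEK→NOK→SGD: 6.479 × 0.9817 × 0.1558 = 0.99096
Maximum is ILS→PLN→SGD→ILS at 1.1023; arbitrage exists.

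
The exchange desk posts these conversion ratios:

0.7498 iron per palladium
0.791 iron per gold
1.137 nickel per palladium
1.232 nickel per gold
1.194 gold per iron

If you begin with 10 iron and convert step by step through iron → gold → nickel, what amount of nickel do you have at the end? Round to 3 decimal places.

14.710

10 iron × 1.194 = 11.94 gold
11.94 gold × 1.232 = 14.71008 nickel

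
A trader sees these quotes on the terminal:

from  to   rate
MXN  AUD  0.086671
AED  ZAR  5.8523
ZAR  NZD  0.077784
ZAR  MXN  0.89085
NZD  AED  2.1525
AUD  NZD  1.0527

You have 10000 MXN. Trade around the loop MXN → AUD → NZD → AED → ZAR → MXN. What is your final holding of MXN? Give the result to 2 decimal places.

10000 MXN × 0.086671 = 866.71 AUD
866.71 AUD × 1.0527 = 912.385617 NZD
912.385617 NZD × 2.1525 = 1963.9100405925 AED
1963.9100405925 AED × 5.8523 = 11493.39073055948775 ZAR
11493.39073055948775 ZAR × 0.89085 = 10238.8871323189196620875 MXN

10238.89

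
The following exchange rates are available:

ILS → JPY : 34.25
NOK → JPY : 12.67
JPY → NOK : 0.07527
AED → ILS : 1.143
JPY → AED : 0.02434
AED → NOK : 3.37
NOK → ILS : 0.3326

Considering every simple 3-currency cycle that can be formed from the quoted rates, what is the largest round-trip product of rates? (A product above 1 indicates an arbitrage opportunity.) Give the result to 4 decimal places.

1.0393

JPY→AED→NOK→JPY: 0.02434 × 3.37 × 12.67 = 1.03927
JPY→AED→ILS→JPY: 0.02434 × 1.143 × 34.25 = 0.95286
JPY→NOK→ILS→JPY: 0.07527 × 0.3326 × 34.25 = 0.85744
Maximum is JPY→AED→NOK→JPY at 1.0393; arbitrage exists.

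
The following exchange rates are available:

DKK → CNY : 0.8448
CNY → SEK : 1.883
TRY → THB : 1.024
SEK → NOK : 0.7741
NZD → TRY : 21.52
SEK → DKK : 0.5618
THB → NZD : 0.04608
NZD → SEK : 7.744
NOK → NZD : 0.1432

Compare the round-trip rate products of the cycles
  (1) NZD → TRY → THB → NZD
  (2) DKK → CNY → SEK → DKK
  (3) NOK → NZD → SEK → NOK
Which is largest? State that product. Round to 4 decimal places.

(1) 21.52 × 1.024 × 0.04608 = 1.01544
(2) 0.8448 × 1.883 × 0.5618 = 0.89369
(3) 0.1432 × 7.744 × 0.7741 = 0.85843
Highest is cycle (1) at 1.0154 (>1, arbitrage).

1.0154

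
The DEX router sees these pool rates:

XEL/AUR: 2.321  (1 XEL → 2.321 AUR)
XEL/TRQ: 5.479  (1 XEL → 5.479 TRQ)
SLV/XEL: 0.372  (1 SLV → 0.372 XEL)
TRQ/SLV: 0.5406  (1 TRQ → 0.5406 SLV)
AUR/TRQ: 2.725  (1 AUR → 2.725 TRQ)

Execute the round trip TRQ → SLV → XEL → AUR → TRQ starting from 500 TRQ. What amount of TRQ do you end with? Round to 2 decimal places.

635.96

500 TRQ × 0.5406 = 270.3 SLV
270.3 SLV × 0.372 = 100.5516 XEL
100.5516 XEL × 2.321 = 233.3802636 AUR
233.3802636 AUR × 2.725 = 635.96121831 TRQ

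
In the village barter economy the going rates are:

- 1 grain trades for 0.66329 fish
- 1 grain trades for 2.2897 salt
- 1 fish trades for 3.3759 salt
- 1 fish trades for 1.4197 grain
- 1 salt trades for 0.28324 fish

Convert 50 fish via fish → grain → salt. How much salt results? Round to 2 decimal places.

162.53

50 fish × 1.4197 = 70.985 grain
70.985 grain × 2.2897 = 162.5343545 salt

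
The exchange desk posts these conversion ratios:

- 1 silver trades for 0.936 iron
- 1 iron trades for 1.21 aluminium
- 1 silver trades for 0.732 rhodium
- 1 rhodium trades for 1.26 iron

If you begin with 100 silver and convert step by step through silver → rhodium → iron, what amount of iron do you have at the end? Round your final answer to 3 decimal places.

100 silver × 0.732 = 73.2 rhodium
73.2 rhodium × 1.26 = 92.232 iron

92.232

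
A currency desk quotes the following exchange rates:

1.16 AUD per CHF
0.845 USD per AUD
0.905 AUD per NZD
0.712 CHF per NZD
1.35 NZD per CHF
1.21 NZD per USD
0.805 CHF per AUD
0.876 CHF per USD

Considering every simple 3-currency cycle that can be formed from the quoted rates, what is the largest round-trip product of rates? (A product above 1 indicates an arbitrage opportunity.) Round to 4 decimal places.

0.9835

CHF→NZD→AUD→CHF: 1.35 × 0.905 × 0.805 = 0.98351
USD→NZD→AUD→USD: 1.21 × 0.905 × 0.845 = 0.92532
CHF→AUD→USD→CHF: 1.16 × 0.845 × 0.876 = 0.85866
Maximum is CHF→NZD→AUD→CHF at 0.9835; no arbitrage — every cycle loses value.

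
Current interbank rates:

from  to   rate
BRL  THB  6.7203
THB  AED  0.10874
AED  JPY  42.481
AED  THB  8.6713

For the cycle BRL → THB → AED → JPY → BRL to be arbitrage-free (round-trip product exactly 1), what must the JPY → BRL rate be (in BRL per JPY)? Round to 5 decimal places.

0.03221

Known legs of the cycle: 6.7203 × 0.10874 × 42.481 = 31.043645891982
For no arbitrage the full-cycle product must be 1, so the missing rate is 1 / 31.043645891982 ≈ 0.0322127.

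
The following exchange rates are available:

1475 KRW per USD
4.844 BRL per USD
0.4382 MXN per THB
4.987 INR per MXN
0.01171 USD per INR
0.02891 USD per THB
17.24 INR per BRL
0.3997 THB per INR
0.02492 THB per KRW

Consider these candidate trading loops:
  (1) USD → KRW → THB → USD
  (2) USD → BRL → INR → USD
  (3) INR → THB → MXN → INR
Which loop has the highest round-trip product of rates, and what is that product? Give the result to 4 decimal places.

1.0626

(1) 1475 × 0.02492 × 0.02891 = 1.06264
(2) 4.844 × 17.24 × 0.01171 = 0.97791
(3) 0.3997 × 0.4382 × 4.987 = 0.87347
Highest is cycle (1) at 1.0626 (>1, arbitrage).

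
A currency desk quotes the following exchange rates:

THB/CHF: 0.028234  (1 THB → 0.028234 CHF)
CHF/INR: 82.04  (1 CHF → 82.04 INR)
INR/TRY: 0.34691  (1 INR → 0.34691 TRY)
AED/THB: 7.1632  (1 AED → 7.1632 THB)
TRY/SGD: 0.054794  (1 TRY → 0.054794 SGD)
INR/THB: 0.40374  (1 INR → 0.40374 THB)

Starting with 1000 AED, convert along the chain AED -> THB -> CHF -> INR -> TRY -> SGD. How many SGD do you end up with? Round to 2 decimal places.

315.40

1000 AED × 7.1632 = 7163.2 THB
7163.2 THB × 0.028234 = 202.2457888 CHF
202.2457888 CHF × 82.04 = 16592.244513152 INR
16592.244513152 INR × 0.34691 = 5756.01554405756032 TRY
5756.01554405756032 TRY × 0.054794 = 315.39511572108996017408 SGD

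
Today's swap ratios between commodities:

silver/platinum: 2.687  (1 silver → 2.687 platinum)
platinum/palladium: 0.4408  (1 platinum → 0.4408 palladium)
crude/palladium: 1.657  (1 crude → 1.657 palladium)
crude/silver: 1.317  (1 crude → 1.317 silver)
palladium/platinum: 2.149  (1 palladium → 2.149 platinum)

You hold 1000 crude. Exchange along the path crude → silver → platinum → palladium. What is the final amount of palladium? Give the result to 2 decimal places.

1559.89

1000 crude × 1.317 = 1317 silver
1317 silver × 2.687 = 3538.779 platinum
3538.779 platinum × 0.4408 = 1559.8937832 palladium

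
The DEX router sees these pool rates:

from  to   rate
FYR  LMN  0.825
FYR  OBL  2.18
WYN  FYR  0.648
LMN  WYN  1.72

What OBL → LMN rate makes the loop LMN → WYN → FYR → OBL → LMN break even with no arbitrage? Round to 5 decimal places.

Known legs of the cycle: 1.72 × 0.648 × 2.18 = 2.4297408
For no arbitrage the full-cycle product must be 1, so the missing rate is 1 / 2.4297408 ≈ 0.4115665.

0.41157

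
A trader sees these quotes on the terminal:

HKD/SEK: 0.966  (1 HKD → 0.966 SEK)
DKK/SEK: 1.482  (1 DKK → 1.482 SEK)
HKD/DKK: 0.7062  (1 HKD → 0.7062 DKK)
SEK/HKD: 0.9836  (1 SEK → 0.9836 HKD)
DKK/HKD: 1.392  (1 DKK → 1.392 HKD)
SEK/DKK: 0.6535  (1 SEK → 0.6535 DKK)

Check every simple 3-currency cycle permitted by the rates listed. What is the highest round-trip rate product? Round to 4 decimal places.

1.0294

SEK→HKD→DKK→SEK: 0.9836 × 0.7062 × 1.482 = 1.02942
SEK→DKK→HKD→SEK: 0.6535 × 1.392 × 0.966 = 0.87874
Maximum is SEK→HKD→DKK→SEK at 1.0294; arbitrage exists.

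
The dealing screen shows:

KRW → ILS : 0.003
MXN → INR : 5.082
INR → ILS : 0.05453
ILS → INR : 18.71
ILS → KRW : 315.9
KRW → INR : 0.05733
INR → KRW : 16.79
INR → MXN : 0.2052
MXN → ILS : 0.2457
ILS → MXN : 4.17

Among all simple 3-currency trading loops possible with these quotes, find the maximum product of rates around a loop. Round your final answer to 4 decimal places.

1.1556

MXN→INR→ILS→MXN: 5.082 × 0.05453 × 4.17 = 1.15560
KRW→INR→ILS→KRW: 0.05733 × 0.05453 × 315.9 = 0.98757
MXN→ILS→INR→MXN: 0.2457 × 18.71 × 0.2052 = 0.94331
KRW→ILS→INR→KRW: 0.003 × 18.71 × 16.79 = 0.94242
Maximum is MXN→INR→ILS→MXN at 1.1556; arbitrage exists.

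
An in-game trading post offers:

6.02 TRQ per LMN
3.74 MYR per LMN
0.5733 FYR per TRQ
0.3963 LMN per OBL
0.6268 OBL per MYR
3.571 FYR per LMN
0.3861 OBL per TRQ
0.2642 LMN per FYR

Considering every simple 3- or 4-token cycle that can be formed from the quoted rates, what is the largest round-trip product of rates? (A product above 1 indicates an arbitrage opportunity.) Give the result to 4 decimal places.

OBL→LMN→MYR→OBL: 0.3963 × 3.74 × 0.6268 = 0.92902
OBL→LMN→TRQ→OBL: 0.3963 × 6.02 × 0.3861 = 0.92113
TRQ→FYR→LMN→TRQ: 0.5733 × 0.2642 × 6.02 = 0.91182
Maximum is OBL→LMN→MYR→OBL at 0.9290; no arbitrage — every cycle loses value.

0.9290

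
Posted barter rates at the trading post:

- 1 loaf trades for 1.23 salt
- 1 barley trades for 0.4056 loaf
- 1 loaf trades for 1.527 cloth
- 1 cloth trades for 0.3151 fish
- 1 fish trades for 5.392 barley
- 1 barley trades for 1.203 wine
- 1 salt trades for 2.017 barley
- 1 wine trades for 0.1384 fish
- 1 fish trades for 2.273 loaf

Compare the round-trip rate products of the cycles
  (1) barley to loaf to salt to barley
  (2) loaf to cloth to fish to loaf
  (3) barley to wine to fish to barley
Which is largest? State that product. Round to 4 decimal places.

(1) 0.4056 × 1.23 × 2.017 = 1.00626
(2) 1.527 × 0.3151 × 2.273 = 1.09367
(3) 1.203 × 0.1384 × 5.392 = 0.89774
Highest is cycle (2) at 1.0937 (>1, arbitrage).

1.0937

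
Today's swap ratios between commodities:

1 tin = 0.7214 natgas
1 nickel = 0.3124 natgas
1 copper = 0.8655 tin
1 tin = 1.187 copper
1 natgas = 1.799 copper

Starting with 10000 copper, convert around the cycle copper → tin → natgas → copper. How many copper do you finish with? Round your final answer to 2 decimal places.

10000 copper × 0.8655 = 8655 tin
8655 tin × 0.7214 = 6243.717 natgas
6243.717 natgas × 1.799 = 11232.446883 copper

11232.45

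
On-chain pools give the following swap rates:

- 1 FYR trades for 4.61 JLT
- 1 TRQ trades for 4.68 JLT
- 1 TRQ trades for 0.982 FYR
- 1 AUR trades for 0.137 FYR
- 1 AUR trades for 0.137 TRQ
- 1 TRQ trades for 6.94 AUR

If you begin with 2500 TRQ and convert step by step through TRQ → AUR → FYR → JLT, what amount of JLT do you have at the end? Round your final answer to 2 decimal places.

2500 TRQ × 6.94 = 17350 AUR
17350 AUR × 0.137 = 2376.95 FYR
2376.95 FYR × 4.61 = 10957.7395 JLT

10957.74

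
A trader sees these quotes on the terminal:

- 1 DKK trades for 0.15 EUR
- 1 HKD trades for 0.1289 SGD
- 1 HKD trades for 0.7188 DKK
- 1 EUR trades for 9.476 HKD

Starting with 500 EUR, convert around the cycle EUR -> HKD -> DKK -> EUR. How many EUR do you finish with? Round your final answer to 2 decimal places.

510.85

500 EUR × 9.476 = 4738 HKD
4738 HKD × 0.7188 = 3405.6744 DKK
3405.6744 DKK × 0.15 = 510.85116 EUR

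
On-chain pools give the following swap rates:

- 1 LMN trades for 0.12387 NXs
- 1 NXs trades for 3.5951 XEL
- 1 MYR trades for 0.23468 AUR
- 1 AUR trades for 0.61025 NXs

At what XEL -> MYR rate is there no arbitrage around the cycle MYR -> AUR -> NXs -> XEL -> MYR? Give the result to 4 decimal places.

Known legs of the cycle: 0.23468 × 0.61025 × 3.5951 = 0.514866745997
For no arbitrage the full-cycle product must be 1, so the missing rate is 1 / 0.514866745997 ≈ 1.942250.

1.9423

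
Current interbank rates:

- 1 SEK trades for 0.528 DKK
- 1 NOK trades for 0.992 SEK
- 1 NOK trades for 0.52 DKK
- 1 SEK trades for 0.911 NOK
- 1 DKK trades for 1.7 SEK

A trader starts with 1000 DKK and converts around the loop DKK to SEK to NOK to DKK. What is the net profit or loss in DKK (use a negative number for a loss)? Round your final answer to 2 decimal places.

1000 DKK × 1.7 = 1700 SEK
1700 SEK × 0.911 = 1548.7 NOK
1548.7 NOK × 0.52 = 805.324 DKK
Net change: 805.324 − 1000 = -194.676 DKK

-194.68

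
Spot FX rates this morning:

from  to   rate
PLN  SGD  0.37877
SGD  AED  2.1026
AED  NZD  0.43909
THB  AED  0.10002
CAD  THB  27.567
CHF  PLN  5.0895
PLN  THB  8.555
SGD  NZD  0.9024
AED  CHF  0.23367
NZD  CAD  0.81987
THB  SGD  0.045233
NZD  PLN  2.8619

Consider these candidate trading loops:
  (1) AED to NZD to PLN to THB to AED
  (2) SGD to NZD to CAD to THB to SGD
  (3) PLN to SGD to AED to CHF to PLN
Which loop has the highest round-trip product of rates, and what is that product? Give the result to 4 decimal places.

(1) 0.43909 × 2.8619 × 8.555 × 0.10002 = 1.07526
(2) 0.9024 × 0.81987 × 27.567 × 0.045233 = 0.92255
(3) 0.37877 × 2.1026 × 0.23367 × 5.0895 = 0.94713
Highest is cycle (1) at 1.0753 (>1, arbitrage).

1.0753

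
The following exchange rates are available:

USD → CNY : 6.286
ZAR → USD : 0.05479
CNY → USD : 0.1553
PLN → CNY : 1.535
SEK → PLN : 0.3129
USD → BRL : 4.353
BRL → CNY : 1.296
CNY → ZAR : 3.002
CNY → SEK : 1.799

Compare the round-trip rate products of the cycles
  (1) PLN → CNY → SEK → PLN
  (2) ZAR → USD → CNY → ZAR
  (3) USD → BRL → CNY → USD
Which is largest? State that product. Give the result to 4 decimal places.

(1) 1.535 × 1.799 × 0.3129 = 0.86406
(2) 0.05479 × 6.286 × 3.002 = 1.03392
(3) 4.353 × 1.296 × 0.1553 = 0.87612
Highest is cycle (2) at 1.0339 (>1, arbitrage).

1.0339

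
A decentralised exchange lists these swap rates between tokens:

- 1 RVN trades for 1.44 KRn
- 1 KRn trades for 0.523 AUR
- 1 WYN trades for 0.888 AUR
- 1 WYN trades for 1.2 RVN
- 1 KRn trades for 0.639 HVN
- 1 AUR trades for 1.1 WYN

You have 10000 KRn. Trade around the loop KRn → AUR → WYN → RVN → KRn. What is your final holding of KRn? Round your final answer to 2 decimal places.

10000 KRn × 0.523 = 5230 AUR
5230 AUR × 1.1 = 5753 WYN
5753 WYN × 1.2 = 6903.6 RVN
6903.6 RVN × 1.44 = 9941.184 KRn

9941.18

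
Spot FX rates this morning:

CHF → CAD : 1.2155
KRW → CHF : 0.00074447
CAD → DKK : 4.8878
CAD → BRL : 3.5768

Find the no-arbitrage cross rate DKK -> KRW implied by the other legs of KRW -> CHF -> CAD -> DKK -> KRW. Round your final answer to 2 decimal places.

Known legs of the cycle: 0.00074447 × 1.2155 × 4.8878 = 0.004422986276423
For no arbitrage the full-cycle product must be 1, so the missing rate is 1 / 0.004422986276423 ≈ 226.0916.

226.09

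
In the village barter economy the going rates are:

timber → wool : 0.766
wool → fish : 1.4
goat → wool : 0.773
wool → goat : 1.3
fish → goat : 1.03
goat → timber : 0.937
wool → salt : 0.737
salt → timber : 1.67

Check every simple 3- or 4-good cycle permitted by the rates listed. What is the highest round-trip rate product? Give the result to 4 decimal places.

1.1147

wool→fish→goat→wool: 1.4 × 1.03 × 0.773 = 1.11467
wool→fish→goat→timber→wool: 1.4 × 1.03 × 0.937 × 0.766 = 1.03498
wool→salt→timber→wool: 0.737 × 1.67 × 0.766 = 0.94279
wool→goat→timber→wool: 1.3 × 0.937 × 0.766 = 0.93306
Maximum is wool→fish→goat→wool at 1.1147; arbitrage exists.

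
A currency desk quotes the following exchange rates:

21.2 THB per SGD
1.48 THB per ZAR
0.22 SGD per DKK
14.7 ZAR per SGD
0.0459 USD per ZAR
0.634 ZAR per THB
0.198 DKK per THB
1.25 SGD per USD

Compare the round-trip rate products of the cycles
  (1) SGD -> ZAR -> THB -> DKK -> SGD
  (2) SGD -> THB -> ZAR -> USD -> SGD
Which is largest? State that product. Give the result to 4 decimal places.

0.9477

(1) 14.7 × 1.48 × 0.198 × 0.22 = 0.94769
(2) 21.2 × 0.634 × 0.0459 × 1.25 = 0.77117
Highest is cycle (1) at 0.9477 (≤1, no arbitrage).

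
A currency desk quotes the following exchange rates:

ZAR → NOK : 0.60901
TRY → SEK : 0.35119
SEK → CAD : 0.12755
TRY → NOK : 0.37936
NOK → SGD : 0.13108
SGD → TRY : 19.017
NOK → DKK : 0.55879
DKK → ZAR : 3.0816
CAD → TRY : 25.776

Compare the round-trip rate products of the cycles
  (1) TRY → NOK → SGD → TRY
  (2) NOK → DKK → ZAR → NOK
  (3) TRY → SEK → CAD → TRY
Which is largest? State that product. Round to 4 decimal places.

(1) 0.37936 × 0.13108 × 19.017 = 0.94565
(2) 0.55879 × 3.0816 × 0.60901 = 1.04870
(3) 0.35119 × 0.12755 × 25.776 = 1.15462
Highest is cycle (3) at 1.1546 (>1, arbitrage).

1.1546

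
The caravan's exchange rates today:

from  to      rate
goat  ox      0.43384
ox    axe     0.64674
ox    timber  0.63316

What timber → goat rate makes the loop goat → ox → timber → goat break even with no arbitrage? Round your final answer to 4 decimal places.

3.6405

Known legs of the cycle: 0.43384 × 0.63316 = 0.2746901344
For no arbitrage the full-cycle product must be 1, so the missing rate is 1 / 0.2746901344 ≈ 3.640466.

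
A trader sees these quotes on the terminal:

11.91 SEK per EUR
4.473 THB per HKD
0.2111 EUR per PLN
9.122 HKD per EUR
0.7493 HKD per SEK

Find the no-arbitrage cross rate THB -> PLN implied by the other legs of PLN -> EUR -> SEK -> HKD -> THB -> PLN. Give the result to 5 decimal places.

0.11867

Known legs of the cycle: 0.2111 × 11.91 × 0.7493 × 4.473 = 8.4266435899989
For no arbitrage the full-cycle product must be 1, so the missing rate is 1 / 8.4266435899989 ≈ 0.1186712.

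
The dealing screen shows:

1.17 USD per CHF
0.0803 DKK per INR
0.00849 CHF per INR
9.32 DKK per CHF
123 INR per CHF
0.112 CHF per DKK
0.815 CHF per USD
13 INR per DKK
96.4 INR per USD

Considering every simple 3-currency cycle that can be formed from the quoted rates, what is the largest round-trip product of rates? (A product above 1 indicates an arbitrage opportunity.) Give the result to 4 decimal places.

1.1062

INR→DKK→CHF→INR: 0.0803 × 0.112 × 123 = 1.10621
INR→CHF→DKK→INR: 0.00849 × 9.32 × 13 = 1.02865
INR→CHF→USD→INR: 0.00849 × 1.17 × 96.4 = 0.95757
Maximum is INR→DKK→CHF→INR at 1.1062; arbitrage exists.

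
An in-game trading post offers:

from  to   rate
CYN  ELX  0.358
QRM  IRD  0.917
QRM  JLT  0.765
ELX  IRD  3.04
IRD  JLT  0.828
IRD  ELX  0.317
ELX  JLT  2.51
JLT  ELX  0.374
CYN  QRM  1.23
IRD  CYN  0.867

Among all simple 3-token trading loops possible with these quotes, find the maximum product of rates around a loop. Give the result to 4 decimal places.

QRM→IRD→CYN→QRM: 0.917 × 0.867 × 1.23 = 0.97790
IRD→CYN→ELX→IRD: 0.867 × 0.358 × 3.04 = 0.94357
JLT→ELX→IRD→JLT: 0.374 × 3.04 × 0.828 = 0.94140
Maximum is QRM→IRD→CYN→QRM at 0.9779; no arbitrage — every cycle loses value.

0.9779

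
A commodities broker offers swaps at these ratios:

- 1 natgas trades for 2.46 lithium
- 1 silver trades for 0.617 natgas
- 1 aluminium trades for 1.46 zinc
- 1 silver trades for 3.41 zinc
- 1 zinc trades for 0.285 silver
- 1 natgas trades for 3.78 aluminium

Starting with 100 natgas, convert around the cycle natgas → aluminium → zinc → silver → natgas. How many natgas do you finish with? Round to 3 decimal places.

100 natgas × 3.78 = 378 aluminium
378 aluminium × 1.46 = 551.88 zinc
551.88 zinc × 0.285 = 157.2858 silver
157.2858 silver × 0.617 = 97.0453386 natgas

97.045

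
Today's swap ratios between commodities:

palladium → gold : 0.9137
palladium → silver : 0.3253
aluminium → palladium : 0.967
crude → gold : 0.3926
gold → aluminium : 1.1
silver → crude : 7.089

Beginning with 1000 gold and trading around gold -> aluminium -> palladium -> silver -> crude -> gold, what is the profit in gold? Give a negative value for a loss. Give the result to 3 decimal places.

-36.973

1000 gold × 1.1 = 1100 aluminium
1100 aluminium × 0.967 = 1063.7 palladium
1063.7 palladium × 0.3253 = 346.02161 silver
346.02161 silver × 7.089 = 2452.94719329 crude
2452.94719329 crude × 0.3926 = 963.027068085654 gold
Net change: 963.027068085654 − 1000 = -36.972931914346 gold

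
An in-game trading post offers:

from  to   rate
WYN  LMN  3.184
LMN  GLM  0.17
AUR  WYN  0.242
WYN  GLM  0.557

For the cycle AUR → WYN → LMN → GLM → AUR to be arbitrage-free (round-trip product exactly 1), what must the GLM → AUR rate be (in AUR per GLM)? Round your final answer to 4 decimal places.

7.6342

Known legs of the cycle: 0.242 × 3.184 × 0.17 = 0.13098976
For no arbitrage the full-cycle product must be 1, so the missing rate is 1 / 0.13098976 ≈ 7.634185.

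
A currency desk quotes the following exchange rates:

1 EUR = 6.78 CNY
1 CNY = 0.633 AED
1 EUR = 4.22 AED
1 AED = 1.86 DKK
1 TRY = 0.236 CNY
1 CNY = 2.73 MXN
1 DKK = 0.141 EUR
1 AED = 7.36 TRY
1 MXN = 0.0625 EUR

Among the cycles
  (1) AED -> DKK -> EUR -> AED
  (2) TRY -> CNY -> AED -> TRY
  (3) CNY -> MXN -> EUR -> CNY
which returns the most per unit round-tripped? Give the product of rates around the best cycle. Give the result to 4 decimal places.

1.1568

(1) 1.86 × 0.141 × 4.22 = 1.10674
(2) 0.236 × 0.633 × 7.36 = 1.09950
(3) 2.73 × 0.0625 × 6.78 = 1.15684
Highest is cycle (3) at 1.1568 (>1, arbitrage).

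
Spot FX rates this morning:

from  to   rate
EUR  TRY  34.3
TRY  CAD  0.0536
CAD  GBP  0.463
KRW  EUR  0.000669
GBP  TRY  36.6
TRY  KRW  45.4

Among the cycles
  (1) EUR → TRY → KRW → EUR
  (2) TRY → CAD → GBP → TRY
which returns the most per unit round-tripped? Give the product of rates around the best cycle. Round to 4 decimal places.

(1) 34.3 × 45.4 × 0.000669 = 1.04178
(2) 0.0536 × 0.463 × 36.6 = 0.90829
Highest is cycle (1) at 1.0418 (>1, arbitrage).

1.0418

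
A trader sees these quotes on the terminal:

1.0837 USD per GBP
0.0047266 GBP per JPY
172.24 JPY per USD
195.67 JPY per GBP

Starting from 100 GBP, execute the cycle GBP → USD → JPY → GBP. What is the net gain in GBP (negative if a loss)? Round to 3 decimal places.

100 GBP × 1.0837 = 108.37 USD
108.37 USD × 172.24 = 18665.6488 JPY
18665.6488 JPY × 0.0047266 = 88.22505561808 GBP
Net change: 88.22505561808 − 100 = -11.77494438192 GBP

-11.775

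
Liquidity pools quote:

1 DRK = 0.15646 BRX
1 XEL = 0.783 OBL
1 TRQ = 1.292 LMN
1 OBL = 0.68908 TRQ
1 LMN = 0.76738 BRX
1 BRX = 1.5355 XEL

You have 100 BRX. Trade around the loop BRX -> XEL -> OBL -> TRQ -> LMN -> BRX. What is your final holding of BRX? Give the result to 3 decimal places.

100 BRX × 1.5355 = 153.55 XEL
153.55 XEL × 0.783 = 120.22965 OBL
120.22965 OBL × 0.68908 = 82.847847222 TRQ
82.847847222 TRQ × 1.292 = 107.039418610824 LMN
107.039418610824 LMN × 0.76738 = 82.13990905357412112 BRX

82.140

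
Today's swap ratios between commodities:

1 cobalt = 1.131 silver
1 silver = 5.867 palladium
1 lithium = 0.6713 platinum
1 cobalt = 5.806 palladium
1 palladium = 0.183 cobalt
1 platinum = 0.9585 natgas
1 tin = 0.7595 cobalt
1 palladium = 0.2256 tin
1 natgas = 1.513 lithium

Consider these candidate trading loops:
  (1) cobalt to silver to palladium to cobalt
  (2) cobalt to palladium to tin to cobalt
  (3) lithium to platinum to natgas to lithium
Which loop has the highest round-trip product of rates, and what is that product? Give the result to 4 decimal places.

1.2143

(1) 1.131 × 5.867 × 0.183 = 1.21431
(2) 5.806 × 0.2256 × 0.7595 = 0.99482
(3) 0.6713 × 0.9585 × 1.513 = 0.97353
Highest is cycle (1) at 1.2143 (>1, arbitrage).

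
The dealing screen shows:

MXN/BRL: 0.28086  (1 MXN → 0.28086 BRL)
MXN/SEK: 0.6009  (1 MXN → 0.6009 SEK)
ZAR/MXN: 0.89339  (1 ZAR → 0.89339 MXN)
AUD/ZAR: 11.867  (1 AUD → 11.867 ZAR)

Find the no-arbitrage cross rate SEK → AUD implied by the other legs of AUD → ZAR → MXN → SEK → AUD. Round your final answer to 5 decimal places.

0.15697

Known legs of the cycle: 11.867 × 0.89339 × 0.6009 = 6.370657151217
For no arbitrage the full-cycle product must be 1, so the missing rate is 1 / 6.370657151217 ≈ 0.1569697.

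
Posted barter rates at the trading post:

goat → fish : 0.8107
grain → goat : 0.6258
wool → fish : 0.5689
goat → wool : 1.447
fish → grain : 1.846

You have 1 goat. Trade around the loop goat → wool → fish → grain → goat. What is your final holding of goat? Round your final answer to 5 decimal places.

0.95098

1 goat × 1.447 = 1.447 wool
1.447 wool × 0.5689 = 0.8231983 fish
0.8231983 fish × 1.846 = 1.5196240618 grain
1.5196240618 grain × 0.6258 = 0.95098073787444 goat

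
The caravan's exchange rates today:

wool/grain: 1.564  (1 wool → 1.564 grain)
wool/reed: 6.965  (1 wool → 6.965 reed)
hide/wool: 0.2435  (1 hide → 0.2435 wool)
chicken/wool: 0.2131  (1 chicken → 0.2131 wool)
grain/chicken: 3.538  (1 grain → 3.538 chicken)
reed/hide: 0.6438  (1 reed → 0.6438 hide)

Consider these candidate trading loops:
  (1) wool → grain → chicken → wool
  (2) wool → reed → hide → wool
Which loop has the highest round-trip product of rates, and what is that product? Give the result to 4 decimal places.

1.1792

(1) 1.564 × 3.538 × 0.2131 = 1.17917
(2) 6.965 × 0.6438 × 0.2435 = 1.09187
Highest is cycle (1) at 1.1792 (>1, arbitrage).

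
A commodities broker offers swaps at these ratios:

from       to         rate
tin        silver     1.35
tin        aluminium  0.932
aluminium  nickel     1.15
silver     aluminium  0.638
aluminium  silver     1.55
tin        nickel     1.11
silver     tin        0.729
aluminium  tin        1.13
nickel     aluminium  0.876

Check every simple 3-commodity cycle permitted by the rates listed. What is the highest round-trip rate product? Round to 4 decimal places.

1.0988

nickel→aluminium→tin→nickel: 0.876 × 1.13 × 1.11 = 1.09877
aluminium→silver→tin→aluminium: 1.55 × 0.729 × 0.932 = 1.05311
aluminium→tin→silver→aluminium: 1.13 × 1.35 × 0.638 = 0.97327
Maximum is nickel→aluminium→tin→nickel at 1.0988; arbitrage exists.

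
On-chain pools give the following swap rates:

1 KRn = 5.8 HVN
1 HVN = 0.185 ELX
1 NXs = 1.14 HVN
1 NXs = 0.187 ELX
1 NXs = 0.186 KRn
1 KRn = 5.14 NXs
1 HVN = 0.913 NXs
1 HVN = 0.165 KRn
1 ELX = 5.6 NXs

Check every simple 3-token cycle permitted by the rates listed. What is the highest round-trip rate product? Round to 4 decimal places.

1.1810

NXs→HVN→ELX→NXs: 1.14 × 0.185 × 5.6 = 1.18104
KRn→HVN→NXs→KRn: 5.8 × 0.913 × 0.186 = 0.98494
KRn→NXs→HVN→KRn: 5.14 × 1.14 × 0.165 = 0.96683
Maximum is NXs→HVN→ELX→NXs at 1.1810; arbitrage exists.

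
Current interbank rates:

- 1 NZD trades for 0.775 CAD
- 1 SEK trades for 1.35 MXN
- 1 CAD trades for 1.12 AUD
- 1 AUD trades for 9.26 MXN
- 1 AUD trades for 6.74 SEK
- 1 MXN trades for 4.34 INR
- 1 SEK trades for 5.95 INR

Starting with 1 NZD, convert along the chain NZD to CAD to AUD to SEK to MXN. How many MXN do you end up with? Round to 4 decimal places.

7.8979

1 NZD × 0.775 = 0.775 CAD
0.775 CAD × 1.12 = 0.868 AUD
0.868 AUD × 6.74 = 5.85032 SEK
5.85032 SEK × 1.35 = 7.897932 MXN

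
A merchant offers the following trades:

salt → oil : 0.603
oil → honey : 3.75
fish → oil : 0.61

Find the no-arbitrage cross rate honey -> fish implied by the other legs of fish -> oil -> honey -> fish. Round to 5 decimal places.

Known legs of the cycle: 0.61 × 3.75 = 2.2875
For no arbitrage the full-cycle product must be 1, so the missing rate is 1 / 2.2875 ≈ 0.4371585.

0.43716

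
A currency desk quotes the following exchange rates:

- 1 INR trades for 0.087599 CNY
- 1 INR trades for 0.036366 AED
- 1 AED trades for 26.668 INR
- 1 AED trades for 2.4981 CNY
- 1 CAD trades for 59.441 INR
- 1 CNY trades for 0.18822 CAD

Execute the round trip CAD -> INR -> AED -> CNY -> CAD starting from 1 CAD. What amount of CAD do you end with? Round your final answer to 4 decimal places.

1.0164

1 CAD × 59.441 = 59.441 INR
59.441 INR × 0.036366 = 2.161631406 AED
2.161631406 AED × 2.4981 = 5.3999714153286 CNY
5.3999714153286 CNY × 0.18822 = 1.016382619793149092 CAD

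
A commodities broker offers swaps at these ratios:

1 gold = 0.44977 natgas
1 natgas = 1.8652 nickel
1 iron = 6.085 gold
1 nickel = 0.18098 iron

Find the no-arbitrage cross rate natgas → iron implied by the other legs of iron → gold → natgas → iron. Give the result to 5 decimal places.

Known legs of the cycle: 6.085 × 0.44977 = 2.73685045
For no arbitrage the full-cycle product must be 1, so the missing rate is 1 / 2.73685045 ≈ 0.3653835.

0.36538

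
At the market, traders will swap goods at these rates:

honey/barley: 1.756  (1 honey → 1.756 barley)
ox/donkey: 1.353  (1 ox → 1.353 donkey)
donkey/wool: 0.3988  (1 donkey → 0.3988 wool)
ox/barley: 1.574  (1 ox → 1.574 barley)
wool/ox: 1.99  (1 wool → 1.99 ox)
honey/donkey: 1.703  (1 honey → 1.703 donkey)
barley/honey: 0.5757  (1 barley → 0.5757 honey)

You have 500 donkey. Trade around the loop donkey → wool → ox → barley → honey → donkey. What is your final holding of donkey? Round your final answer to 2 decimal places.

612.34

500 donkey × 0.3988 = 199.4 wool
199.4 wool × 1.99 = 396.806 ox
396.806 ox × 1.574 = 624.572644 barley
624.572644 barley × 0.5757 = 359.5664711508 honey
359.5664711508 honey × 1.703 = 612.3417003698124 donkey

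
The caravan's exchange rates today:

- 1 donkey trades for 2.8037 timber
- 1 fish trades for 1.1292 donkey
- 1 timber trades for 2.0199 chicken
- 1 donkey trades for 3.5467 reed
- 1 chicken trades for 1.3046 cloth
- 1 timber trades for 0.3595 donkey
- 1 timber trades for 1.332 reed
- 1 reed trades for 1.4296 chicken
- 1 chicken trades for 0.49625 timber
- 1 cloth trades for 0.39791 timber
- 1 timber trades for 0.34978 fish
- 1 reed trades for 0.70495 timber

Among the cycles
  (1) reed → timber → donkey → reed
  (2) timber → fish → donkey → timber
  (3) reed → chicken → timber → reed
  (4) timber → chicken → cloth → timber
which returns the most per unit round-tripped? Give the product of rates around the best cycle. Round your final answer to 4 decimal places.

1.1074

(1) 0.70495 × 0.3595 × 3.5467 = 0.89884
(2) 0.34978 × 1.1292 × 2.8037 = 1.10738
(3) 1.4296 × 0.49625 × 1.332 = 0.94497
(4) 2.0199 × 1.3046 × 0.39791 = 1.04856
Highest is cycle (2) at 1.1074 (>1, arbitrage).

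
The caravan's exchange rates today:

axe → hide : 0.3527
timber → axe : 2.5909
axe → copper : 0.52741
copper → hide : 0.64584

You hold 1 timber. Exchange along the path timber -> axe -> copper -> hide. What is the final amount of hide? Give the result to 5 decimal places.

0.88252

1 timber × 2.5909 = 2.5909 axe
2.5909 axe × 0.52741 = 1.366466569 copper
1.366466569 copper × 0.64584 = 0.88251876892296 hide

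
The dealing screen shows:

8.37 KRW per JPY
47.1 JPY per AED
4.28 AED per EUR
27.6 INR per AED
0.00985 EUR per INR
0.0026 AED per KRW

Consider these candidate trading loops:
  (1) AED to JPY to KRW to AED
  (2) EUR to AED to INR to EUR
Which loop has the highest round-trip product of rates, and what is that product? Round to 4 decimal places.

1.1636

(1) 47.1 × 8.37 × 0.0026 = 1.02499
(2) 4.28 × 27.6 × 0.00985 = 1.16356
Highest is cycle (2) at 1.1636 (>1, arbitrage).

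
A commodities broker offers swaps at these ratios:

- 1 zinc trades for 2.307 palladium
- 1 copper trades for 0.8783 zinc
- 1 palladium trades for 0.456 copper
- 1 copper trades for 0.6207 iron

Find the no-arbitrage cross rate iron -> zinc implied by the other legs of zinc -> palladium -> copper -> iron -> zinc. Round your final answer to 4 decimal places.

Known legs of the cycle: 2.307 × 0.456 × 0.6207 = 0.6529714344
For no arbitrage the full-cycle product must be 1, so the missing rate is 1 / 0.6529714344 ≈ 1.531461.

1.5315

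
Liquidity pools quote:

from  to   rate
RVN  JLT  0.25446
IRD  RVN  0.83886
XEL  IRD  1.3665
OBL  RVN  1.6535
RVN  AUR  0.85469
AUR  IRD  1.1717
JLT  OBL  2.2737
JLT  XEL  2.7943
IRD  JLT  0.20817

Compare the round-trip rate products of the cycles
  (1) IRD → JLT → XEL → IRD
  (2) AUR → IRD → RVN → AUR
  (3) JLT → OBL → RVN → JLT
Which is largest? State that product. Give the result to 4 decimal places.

(1) 0.20817 × 2.7943 × 1.3665 = 0.79488
(2) 1.1717 × 0.83886 × 0.85469 = 0.84007
(3) 2.2737 × 1.6535 × 0.25446 = 0.95666
Highest is cycle (3) at 0.9567 (≤1, no arbitrage).

0.9567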